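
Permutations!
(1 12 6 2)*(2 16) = (1 12 6 16 2) = [0, 12, 1, 3, 4, 5, 16, 7, 8, 9, 10, 11, 6, 13, 14, 15, 2]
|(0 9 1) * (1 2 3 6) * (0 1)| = 5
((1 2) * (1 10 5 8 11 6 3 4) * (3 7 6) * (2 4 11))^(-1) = (1 4)(2 8 5 10)(3 11)(6 7) = [0, 4, 8, 11, 1, 10, 7, 6, 5, 9, 2, 3]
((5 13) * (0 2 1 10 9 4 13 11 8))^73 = (0 10 13 8 1 4 11 2 9 5) = [10, 4, 9, 3, 11, 0, 6, 7, 1, 5, 13, 2, 12, 8]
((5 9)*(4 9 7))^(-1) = (4 7 5 9) = [0, 1, 2, 3, 7, 9, 6, 5, 8, 4]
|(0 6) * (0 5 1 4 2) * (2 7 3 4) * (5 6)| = |(0 5 1 2)(3 4 7)| = 12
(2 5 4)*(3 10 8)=(2 5 4)(3 10 8)=[0, 1, 5, 10, 2, 4, 6, 7, 3, 9, 8]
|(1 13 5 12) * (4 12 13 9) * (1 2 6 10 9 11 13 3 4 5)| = |(1 11 13)(2 6 10 9 5 3 4 12)| = 24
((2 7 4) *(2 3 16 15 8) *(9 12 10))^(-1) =(2 8 15 16 3 4 7)(9 10 12) =[0, 1, 8, 4, 7, 5, 6, 2, 15, 10, 12, 11, 9, 13, 14, 16, 3]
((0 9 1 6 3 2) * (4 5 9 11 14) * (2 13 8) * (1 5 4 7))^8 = [8, 14, 13, 1, 4, 5, 7, 11, 3, 9, 10, 2, 12, 6, 0] = (0 8 3 1 14)(2 13 6 7 11)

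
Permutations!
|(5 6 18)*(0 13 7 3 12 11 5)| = 9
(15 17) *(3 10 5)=(3 10 5)(15 17)=[0, 1, 2, 10, 4, 3, 6, 7, 8, 9, 5, 11, 12, 13, 14, 17, 16, 15]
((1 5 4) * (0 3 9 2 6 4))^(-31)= (0 3 9 2 6 4 1 5)= [3, 5, 6, 9, 1, 0, 4, 7, 8, 2]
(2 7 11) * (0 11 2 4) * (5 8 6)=(0 11 4)(2 7)(5 8 6)=[11, 1, 7, 3, 0, 8, 5, 2, 6, 9, 10, 4]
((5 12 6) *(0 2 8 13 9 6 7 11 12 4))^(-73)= [4, 1, 0, 3, 5, 6, 9, 12, 2, 13, 10, 7, 11, 8]= (0 4 5 6 9 13 8 2)(7 12 11)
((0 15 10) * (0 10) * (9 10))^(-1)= [15, 1, 2, 3, 4, 5, 6, 7, 8, 10, 9, 11, 12, 13, 14, 0]= (0 15)(9 10)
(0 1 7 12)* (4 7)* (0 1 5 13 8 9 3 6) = (0 5 13 8 9 3 6)(1 4 7 12) = [5, 4, 2, 6, 7, 13, 0, 12, 9, 3, 10, 11, 1, 8]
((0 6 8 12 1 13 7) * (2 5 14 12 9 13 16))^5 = (0 7 13 9 8 6)(1 12 14 5 2 16) = [7, 12, 16, 3, 4, 2, 0, 13, 6, 8, 10, 11, 14, 9, 5, 15, 1]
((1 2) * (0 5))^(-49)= [5, 2, 1, 3, 4, 0]= (0 5)(1 2)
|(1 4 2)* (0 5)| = |(0 5)(1 4 2)| = 6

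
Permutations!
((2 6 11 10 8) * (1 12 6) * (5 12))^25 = (1 5 12 6 11 10 8 2) = [0, 5, 1, 3, 4, 12, 11, 7, 2, 9, 8, 10, 6]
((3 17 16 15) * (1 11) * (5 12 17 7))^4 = (3 17 7 16 5 15 12) = [0, 1, 2, 17, 4, 15, 6, 16, 8, 9, 10, 11, 3, 13, 14, 12, 5, 7]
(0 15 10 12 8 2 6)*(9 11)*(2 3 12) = (0 15 10 2 6)(3 12 8)(9 11) = [15, 1, 6, 12, 4, 5, 0, 7, 3, 11, 2, 9, 8, 13, 14, 10]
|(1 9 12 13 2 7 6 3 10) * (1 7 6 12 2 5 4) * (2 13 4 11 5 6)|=18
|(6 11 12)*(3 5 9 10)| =12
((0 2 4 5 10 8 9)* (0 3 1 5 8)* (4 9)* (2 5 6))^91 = (0 5 10)(1 6 2 9 3)(4 8) = [5, 6, 9, 1, 8, 10, 2, 7, 4, 3, 0]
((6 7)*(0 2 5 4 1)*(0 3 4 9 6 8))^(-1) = (0 8 7 6 9 5 2)(1 4 3) = [8, 4, 0, 1, 3, 2, 9, 6, 7, 5]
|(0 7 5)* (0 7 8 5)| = 4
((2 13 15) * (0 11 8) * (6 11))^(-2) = [11, 1, 13, 3, 4, 5, 8, 7, 6, 9, 10, 0, 12, 15, 14, 2] = (0 11)(2 13 15)(6 8)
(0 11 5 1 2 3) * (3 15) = [11, 2, 15, 0, 4, 1, 6, 7, 8, 9, 10, 5, 12, 13, 14, 3] = (0 11 5 1 2 15 3)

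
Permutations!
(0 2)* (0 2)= (2)= [0, 1, 2]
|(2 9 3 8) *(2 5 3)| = |(2 9)(3 8 5)| = 6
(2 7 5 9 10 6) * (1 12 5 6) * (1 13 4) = (1 12 5 9 10 13 4)(2 7 6) = [0, 12, 7, 3, 1, 9, 2, 6, 8, 10, 13, 11, 5, 4]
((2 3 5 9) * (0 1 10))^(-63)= (10)(2 3 5 9)= [0, 1, 3, 5, 4, 9, 6, 7, 8, 2, 10]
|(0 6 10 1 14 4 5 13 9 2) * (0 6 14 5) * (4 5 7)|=11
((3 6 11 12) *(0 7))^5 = (0 7)(3 6 11 12) = [7, 1, 2, 6, 4, 5, 11, 0, 8, 9, 10, 12, 3]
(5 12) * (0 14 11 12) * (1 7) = (0 14 11 12 5)(1 7) = [14, 7, 2, 3, 4, 0, 6, 1, 8, 9, 10, 12, 5, 13, 11]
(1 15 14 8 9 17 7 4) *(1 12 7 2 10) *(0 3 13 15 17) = (0 3 13 15 14 8 9)(1 17 2 10)(4 12 7) = [3, 17, 10, 13, 12, 5, 6, 4, 9, 0, 1, 11, 7, 15, 8, 14, 16, 2]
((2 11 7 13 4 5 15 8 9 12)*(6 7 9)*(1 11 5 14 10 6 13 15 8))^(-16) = (1 7 10 4 8 2 9)(5 12 11 15 6 14 13) = [0, 7, 9, 3, 8, 12, 14, 10, 2, 1, 4, 15, 11, 5, 13, 6]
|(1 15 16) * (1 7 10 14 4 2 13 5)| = |(1 15 16 7 10 14 4 2 13 5)| = 10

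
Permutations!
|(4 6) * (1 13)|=|(1 13)(4 6)|=2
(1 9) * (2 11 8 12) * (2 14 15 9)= [0, 2, 11, 3, 4, 5, 6, 7, 12, 1, 10, 8, 14, 13, 15, 9]= (1 2 11 8 12 14 15 9)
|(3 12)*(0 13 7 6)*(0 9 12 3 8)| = 7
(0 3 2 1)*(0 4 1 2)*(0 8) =[3, 4, 2, 8, 1, 5, 6, 7, 0] =(0 3 8)(1 4)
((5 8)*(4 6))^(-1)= (4 6)(5 8)= [0, 1, 2, 3, 6, 8, 4, 7, 5]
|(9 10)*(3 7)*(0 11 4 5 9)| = 6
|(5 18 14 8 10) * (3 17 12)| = |(3 17 12)(5 18 14 8 10)| = 15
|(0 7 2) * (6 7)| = 4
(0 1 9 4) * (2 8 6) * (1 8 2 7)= (0 8 6 7 1 9 4)= [8, 9, 2, 3, 0, 5, 7, 1, 6, 4]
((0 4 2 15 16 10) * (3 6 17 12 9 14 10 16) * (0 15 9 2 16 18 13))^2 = (0 16 13 4 18)(2 14 15 6 12 9 10 3 17) = [16, 1, 14, 17, 18, 5, 12, 7, 8, 10, 3, 11, 9, 4, 15, 6, 13, 2, 0]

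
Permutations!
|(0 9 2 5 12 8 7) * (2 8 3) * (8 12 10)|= 9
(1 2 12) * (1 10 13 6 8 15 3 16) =(1 2 12 10 13 6 8 15 3 16) =[0, 2, 12, 16, 4, 5, 8, 7, 15, 9, 13, 11, 10, 6, 14, 3, 1]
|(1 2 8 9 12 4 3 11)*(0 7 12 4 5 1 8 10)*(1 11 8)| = |(0 7 12 5 11 1 2 10)(3 8 9 4)| = 8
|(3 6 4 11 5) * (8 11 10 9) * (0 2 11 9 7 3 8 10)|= 11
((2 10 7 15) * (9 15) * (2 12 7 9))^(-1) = (2 7 12 15 9 10) = [0, 1, 7, 3, 4, 5, 6, 12, 8, 10, 2, 11, 15, 13, 14, 9]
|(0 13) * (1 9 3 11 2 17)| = 6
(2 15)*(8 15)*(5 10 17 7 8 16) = (2 16 5 10 17 7 8 15) = [0, 1, 16, 3, 4, 10, 6, 8, 15, 9, 17, 11, 12, 13, 14, 2, 5, 7]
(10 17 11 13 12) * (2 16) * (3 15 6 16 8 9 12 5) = [0, 1, 8, 15, 4, 3, 16, 7, 9, 12, 17, 13, 10, 5, 14, 6, 2, 11] = (2 8 9 12 10 17 11 13 5 3 15 6 16)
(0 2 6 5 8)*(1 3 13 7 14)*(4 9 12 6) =(0 2 4 9 12 6 5 8)(1 3 13 7 14) =[2, 3, 4, 13, 9, 8, 5, 14, 0, 12, 10, 11, 6, 7, 1]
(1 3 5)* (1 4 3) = (3 5 4) = [0, 1, 2, 5, 3, 4]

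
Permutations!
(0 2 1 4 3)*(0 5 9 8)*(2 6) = (0 6 2 1 4 3 5 9 8) = [6, 4, 1, 5, 3, 9, 2, 7, 0, 8]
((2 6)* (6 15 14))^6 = (2 14)(6 15) = [0, 1, 14, 3, 4, 5, 15, 7, 8, 9, 10, 11, 12, 13, 2, 6]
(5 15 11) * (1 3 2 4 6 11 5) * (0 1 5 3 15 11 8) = (0 1 15 3 2 4 6 8)(5 11) = [1, 15, 4, 2, 6, 11, 8, 7, 0, 9, 10, 5, 12, 13, 14, 3]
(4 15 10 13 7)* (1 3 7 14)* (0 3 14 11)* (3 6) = (0 6 3 7 4 15 10 13 11)(1 14) = [6, 14, 2, 7, 15, 5, 3, 4, 8, 9, 13, 0, 12, 11, 1, 10]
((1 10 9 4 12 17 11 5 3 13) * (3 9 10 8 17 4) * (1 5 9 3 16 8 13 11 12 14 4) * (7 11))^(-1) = [0, 12, 2, 5, 14, 13, 6, 3, 16, 11, 10, 7, 17, 1, 4, 15, 9, 8] = (1 12 17 8 16 9 11 7 3 5 13)(4 14)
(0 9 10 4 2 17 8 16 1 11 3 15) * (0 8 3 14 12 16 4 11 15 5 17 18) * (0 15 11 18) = (0 9 10 18 15 8 4 2)(1 11 14 12 16)(3 5 17) = [9, 11, 0, 5, 2, 17, 6, 7, 4, 10, 18, 14, 16, 13, 12, 8, 1, 3, 15]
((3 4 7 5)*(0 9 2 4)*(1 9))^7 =(0 3 5 7 4 2 9 1) =[3, 0, 9, 5, 2, 7, 6, 4, 8, 1]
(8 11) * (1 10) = (1 10)(8 11) = [0, 10, 2, 3, 4, 5, 6, 7, 11, 9, 1, 8]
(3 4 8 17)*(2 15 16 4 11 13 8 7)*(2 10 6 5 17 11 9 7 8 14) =(2 15 16 4 8 11 13 14)(3 9 7 10 6 5 17) =[0, 1, 15, 9, 8, 17, 5, 10, 11, 7, 6, 13, 12, 14, 2, 16, 4, 3]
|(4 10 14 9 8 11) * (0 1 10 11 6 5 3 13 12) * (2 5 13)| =18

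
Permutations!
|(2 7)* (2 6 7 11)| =|(2 11)(6 7)| =2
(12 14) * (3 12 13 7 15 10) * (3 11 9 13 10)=(3 12 14 10 11 9 13 7 15)=[0, 1, 2, 12, 4, 5, 6, 15, 8, 13, 11, 9, 14, 7, 10, 3]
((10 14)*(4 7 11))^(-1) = [0, 1, 2, 3, 11, 5, 6, 4, 8, 9, 14, 7, 12, 13, 10] = (4 11 7)(10 14)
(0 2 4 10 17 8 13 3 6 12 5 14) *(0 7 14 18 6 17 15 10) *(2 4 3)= (0 4)(2 3 17 8 13)(5 18 6 12)(7 14)(10 15)= [4, 1, 3, 17, 0, 18, 12, 14, 13, 9, 15, 11, 5, 2, 7, 10, 16, 8, 6]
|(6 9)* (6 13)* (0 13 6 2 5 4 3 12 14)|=8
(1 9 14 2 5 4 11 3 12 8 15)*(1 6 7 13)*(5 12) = (1 9 14 2 12 8 15 6 7 13)(3 5 4 11) = [0, 9, 12, 5, 11, 4, 7, 13, 15, 14, 10, 3, 8, 1, 2, 6]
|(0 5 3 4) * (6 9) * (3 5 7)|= 4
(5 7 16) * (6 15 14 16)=(5 7 6 15 14 16)=[0, 1, 2, 3, 4, 7, 15, 6, 8, 9, 10, 11, 12, 13, 16, 14, 5]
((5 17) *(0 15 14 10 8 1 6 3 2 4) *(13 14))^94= (17)(0 1 15 6 13 3 14 2 10 4 8)= [1, 15, 10, 14, 8, 5, 13, 7, 0, 9, 4, 11, 12, 3, 2, 6, 16, 17]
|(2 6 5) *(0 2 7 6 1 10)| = 12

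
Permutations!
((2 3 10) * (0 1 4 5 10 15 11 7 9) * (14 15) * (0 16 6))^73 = (0 5 3 11 16 1 10 14 7 6 4 2 15 9) = [5, 10, 15, 11, 2, 3, 4, 6, 8, 0, 14, 16, 12, 13, 7, 9, 1]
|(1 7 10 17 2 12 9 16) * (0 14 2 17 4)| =|(17)(0 14 2 12 9 16 1 7 10 4)| =10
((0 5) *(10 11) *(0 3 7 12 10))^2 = (0 3 12 11 5 7 10) = [3, 1, 2, 12, 4, 7, 6, 10, 8, 9, 0, 5, 11]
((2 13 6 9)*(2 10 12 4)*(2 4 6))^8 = (13) = [0, 1, 2, 3, 4, 5, 6, 7, 8, 9, 10, 11, 12, 13]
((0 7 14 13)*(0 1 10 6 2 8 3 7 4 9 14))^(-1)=(0 7 3 8 2 6 10 1 13 14 9 4)=[7, 13, 6, 8, 0, 5, 10, 3, 2, 4, 1, 11, 12, 14, 9]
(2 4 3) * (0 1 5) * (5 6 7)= (0 1 6 7 5)(2 4 3)= [1, 6, 4, 2, 3, 0, 7, 5]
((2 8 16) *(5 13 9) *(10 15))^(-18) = [0, 1, 2, 3, 4, 5, 6, 7, 8, 9, 10, 11, 12, 13, 14, 15, 16] = (16)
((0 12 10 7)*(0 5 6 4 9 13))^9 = (13) = [0, 1, 2, 3, 4, 5, 6, 7, 8, 9, 10, 11, 12, 13]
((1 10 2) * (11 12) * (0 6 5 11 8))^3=(0 11)(5 8)(6 12)=[11, 1, 2, 3, 4, 8, 12, 7, 5, 9, 10, 0, 6]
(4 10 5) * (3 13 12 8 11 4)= (3 13 12 8 11 4 10 5)= [0, 1, 2, 13, 10, 3, 6, 7, 11, 9, 5, 4, 8, 12]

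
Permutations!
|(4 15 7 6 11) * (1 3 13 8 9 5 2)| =35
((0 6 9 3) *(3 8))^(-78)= (0 9 3 6 8)= [9, 1, 2, 6, 4, 5, 8, 7, 0, 3]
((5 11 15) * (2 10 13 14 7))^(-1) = (2 7 14 13 10)(5 15 11) = [0, 1, 7, 3, 4, 15, 6, 14, 8, 9, 2, 5, 12, 10, 13, 11]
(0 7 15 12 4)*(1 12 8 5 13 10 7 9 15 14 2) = (0 9 15 8 5 13 10 7 14 2 1 12 4) = [9, 12, 1, 3, 0, 13, 6, 14, 5, 15, 7, 11, 4, 10, 2, 8]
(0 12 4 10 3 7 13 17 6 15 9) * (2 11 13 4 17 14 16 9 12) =(0 2 11 13 14 16 9)(3 7 4 10)(6 15 12 17) =[2, 1, 11, 7, 10, 5, 15, 4, 8, 0, 3, 13, 17, 14, 16, 12, 9, 6]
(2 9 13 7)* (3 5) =(2 9 13 7)(3 5) =[0, 1, 9, 5, 4, 3, 6, 2, 8, 13, 10, 11, 12, 7]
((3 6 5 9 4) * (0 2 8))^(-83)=[2, 1, 8, 5, 6, 4, 9, 7, 0, 3]=(0 2 8)(3 5 4 6 9)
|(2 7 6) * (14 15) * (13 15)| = |(2 7 6)(13 15 14)| = 3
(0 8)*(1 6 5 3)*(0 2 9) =[8, 6, 9, 1, 4, 3, 5, 7, 2, 0] =(0 8 2 9)(1 6 5 3)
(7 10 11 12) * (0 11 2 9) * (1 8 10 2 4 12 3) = [11, 8, 9, 1, 12, 5, 6, 2, 10, 0, 4, 3, 7] = (0 11 3 1 8 10 4 12 7 2 9)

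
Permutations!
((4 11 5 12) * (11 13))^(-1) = [0, 1, 2, 3, 12, 11, 6, 7, 8, 9, 10, 13, 5, 4] = (4 12 5 11 13)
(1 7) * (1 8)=(1 7 8)=[0, 7, 2, 3, 4, 5, 6, 8, 1]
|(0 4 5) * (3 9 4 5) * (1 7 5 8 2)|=|(0 8 2 1 7 5)(3 9 4)|=6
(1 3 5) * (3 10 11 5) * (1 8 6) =(1 10 11 5 8 6) =[0, 10, 2, 3, 4, 8, 1, 7, 6, 9, 11, 5]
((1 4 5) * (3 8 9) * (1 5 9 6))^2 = (1 9 8)(3 6 4) = [0, 9, 2, 6, 3, 5, 4, 7, 1, 8]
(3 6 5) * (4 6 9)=(3 9 4 6 5)=[0, 1, 2, 9, 6, 3, 5, 7, 8, 4]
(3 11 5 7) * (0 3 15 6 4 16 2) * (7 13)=[3, 1, 0, 11, 16, 13, 4, 15, 8, 9, 10, 5, 12, 7, 14, 6, 2]=(0 3 11 5 13 7 15 6 4 16 2)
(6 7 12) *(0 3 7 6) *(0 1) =(0 3 7 12 1) =[3, 0, 2, 7, 4, 5, 6, 12, 8, 9, 10, 11, 1]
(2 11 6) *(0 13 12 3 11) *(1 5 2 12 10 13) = (0 1 5 2)(3 11 6 12)(10 13) = [1, 5, 0, 11, 4, 2, 12, 7, 8, 9, 13, 6, 3, 10]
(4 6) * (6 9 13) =(4 9 13 6) =[0, 1, 2, 3, 9, 5, 4, 7, 8, 13, 10, 11, 12, 6]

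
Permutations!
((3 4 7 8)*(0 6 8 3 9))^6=(0 8)(6 9)=[8, 1, 2, 3, 4, 5, 9, 7, 0, 6]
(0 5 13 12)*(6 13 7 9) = (0 5 7 9 6 13 12) = [5, 1, 2, 3, 4, 7, 13, 9, 8, 6, 10, 11, 0, 12]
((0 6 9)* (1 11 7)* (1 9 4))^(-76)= [6, 11, 2, 3, 1, 5, 4, 9, 8, 0, 10, 7]= (0 6 4 1 11 7 9)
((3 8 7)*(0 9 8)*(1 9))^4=(0 7 9)(1 3 8)=[7, 3, 2, 8, 4, 5, 6, 9, 1, 0]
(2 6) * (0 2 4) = (0 2 6 4) = [2, 1, 6, 3, 0, 5, 4]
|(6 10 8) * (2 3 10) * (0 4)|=10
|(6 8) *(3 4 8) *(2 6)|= |(2 6 3 4 8)|= 5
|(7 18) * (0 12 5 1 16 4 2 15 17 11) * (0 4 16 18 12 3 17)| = |(0 3 17 11 4 2 15)(1 18 7 12 5)| = 35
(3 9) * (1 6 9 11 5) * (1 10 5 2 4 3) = (1 6 9)(2 4 3 11)(5 10) = [0, 6, 4, 11, 3, 10, 9, 7, 8, 1, 5, 2]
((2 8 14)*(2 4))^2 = (2 14)(4 8) = [0, 1, 14, 3, 8, 5, 6, 7, 4, 9, 10, 11, 12, 13, 2]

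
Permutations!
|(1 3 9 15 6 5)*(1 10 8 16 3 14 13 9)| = |(1 14 13 9 15 6 5 10 8 16 3)| = 11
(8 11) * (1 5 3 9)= (1 5 3 9)(8 11)= [0, 5, 2, 9, 4, 3, 6, 7, 11, 1, 10, 8]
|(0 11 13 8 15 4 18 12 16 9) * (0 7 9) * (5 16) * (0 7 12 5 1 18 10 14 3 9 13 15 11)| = 15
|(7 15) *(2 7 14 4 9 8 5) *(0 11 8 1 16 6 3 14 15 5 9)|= 30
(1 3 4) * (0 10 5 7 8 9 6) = [10, 3, 2, 4, 1, 7, 0, 8, 9, 6, 5] = (0 10 5 7 8 9 6)(1 3 4)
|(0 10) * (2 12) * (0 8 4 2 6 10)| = |(2 12 6 10 8 4)| = 6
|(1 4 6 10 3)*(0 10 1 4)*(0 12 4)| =12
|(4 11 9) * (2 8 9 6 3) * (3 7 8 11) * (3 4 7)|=|(2 11 6 3)(7 8 9)|=12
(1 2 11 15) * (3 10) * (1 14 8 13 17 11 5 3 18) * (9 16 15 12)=(1 2 5 3 10 18)(8 13 17 11 12 9 16 15 14)=[0, 2, 5, 10, 4, 3, 6, 7, 13, 16, 18, 12, 9, 17, 8, 14, 15, 11, 1]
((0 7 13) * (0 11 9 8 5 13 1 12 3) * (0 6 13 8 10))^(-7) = (0 12 13 10 1 6 9 7 3 11)(5 8) = [12, 6, 2, 11, 4, 8, 9, 3, 5, 7, 1, 0, 13, 10]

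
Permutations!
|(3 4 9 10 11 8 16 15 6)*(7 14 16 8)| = 10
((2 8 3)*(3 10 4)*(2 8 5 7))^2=(2 7 5)(3 10)(4 8)=[0, 1, 7, 10, 8, 2, 6, 5, 4, 9, 3]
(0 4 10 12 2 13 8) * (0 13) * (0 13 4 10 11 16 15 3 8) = (0 10 12 2 13)(3 8 4 11 16 15) = [10, 1, 13, 8, 11, 5, 6, 7, 4, 9, 12, 16, 2, 0, 14, 3, 15]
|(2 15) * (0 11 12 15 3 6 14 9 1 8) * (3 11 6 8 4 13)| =|(0 6 14 9 1 4 13 3 8)(2 11 12 15)| =36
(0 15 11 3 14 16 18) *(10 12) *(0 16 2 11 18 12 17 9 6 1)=[15, 0, 11, 14, 4, 5, 1, 7, 8, 6, 17, 3, 10, 13, 2, 18, 12, 9, 16]=(0 15 18 16 12 10 17 9 6 1)(2 11 3 14)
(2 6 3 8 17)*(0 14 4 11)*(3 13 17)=(0 14 4 11)(2 6 13 17)(3 8)=[14, 1, 6, 8, 11, 5, 13, 7, 3, 9, 10, 0, 12, 17, 4, 15, 16, 2]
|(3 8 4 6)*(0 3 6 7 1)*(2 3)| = 7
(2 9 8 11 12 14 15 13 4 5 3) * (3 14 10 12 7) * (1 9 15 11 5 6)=[0, 9, 15, 2, 6, 14, 1, 3, 5, 8, 12, 7, 10, 4, 11, 13]=(1 9 8 5 14 11 7 3 2 15 13 4 6)(10 12)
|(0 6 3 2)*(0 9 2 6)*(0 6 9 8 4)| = |(0 6 3 9 2 8 4)| = 7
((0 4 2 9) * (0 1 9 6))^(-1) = [6, 9, 4, 3, 0, 5, 2, 7, 8, 1] = (0 6 2 4)(1 9)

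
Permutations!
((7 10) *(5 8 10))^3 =(5 7 10 8) =[0, 1, 2, 3, 4, 7, 6, 10, 5, 9, 8]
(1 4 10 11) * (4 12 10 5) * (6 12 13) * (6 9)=(1 13 9 6 12 10 11)(4 5)=[0, 13, 2, 3, 5, 4, 12, 7, 8, 6, 11, 1, 10, 9]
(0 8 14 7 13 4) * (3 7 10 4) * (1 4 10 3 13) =(0 8 14 3 7 1 4) =[8, 4, 2, 7, 0, 5, 6, 1, 14, 9, 10, 11, 12, 13, 3]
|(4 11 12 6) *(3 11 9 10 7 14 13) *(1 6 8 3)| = |(1 6 4 9 10 7 14 13)(3 11 12 8)| = 8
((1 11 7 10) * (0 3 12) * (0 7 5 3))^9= (1 5 12 10 11 3 7)= [0, 5, 2, 7, 4, 12, 6, 1, 8, 9, 11, 3, 10]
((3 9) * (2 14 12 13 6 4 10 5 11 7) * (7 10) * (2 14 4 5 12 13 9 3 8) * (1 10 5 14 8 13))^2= (1 12 13 14 10 9 6)(2 7)(4 8)= [0, 12, 7, 3, 8, 5, 1, 2, 4, 6, 9, 11, 13, 14, 10]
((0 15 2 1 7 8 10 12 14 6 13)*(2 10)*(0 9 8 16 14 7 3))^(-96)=(0 10 7 14 13 8 1)(2 3 15 12 16 6 9)=[10, 0, 3, 15, 4, 5, 9, 14, 1, 2, 7, 11, 16, 8, 13, 12, 6]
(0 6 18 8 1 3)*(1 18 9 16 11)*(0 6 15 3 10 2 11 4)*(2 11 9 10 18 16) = (0 15 3 6 10 11 1 18 8 16 4)(2 9) = [15, 18, 9, 6, 0, 5, 10, 7, 16, 2, 11, 1, 12, 13, 14, 3, 4, 17, 8]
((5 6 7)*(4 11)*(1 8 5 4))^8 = [0, 8, 2, 3, 11, 6, 7, 4, 5, 9, 10, 1] = (1 8 5 6 7 4 11)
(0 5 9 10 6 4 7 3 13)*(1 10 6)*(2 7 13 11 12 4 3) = (0 5 9 6 3 11 12 4 13)(1 10)(2 7) = [5, 10, 7, 11, 13, 9, 3, 2, 8, 6, 1, 12, 4, 0]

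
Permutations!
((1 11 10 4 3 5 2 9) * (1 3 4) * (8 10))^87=(1 10 8 11)(2 5 3 9)=[0, 10, 5, 9, 4, 3, 6, 7, 11, 2, 8, 1]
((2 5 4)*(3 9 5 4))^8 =(3 5 9) =[0, 1, 2, 5, 4, 9, 6, 7, 8, 3]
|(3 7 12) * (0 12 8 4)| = |(0 12 3 7 8 4)| = 6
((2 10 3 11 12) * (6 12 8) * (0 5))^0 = (12) = [0, 1, 2, 3, 4, 5, 6, 7, 8, 9, 10, 11, 12]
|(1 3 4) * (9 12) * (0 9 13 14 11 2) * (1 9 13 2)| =10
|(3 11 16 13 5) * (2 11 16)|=|(2 11)(3 16 13 5)|=4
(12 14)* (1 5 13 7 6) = (1 5 13 7 6)(12 14) = [0, 5, 2, 3, 4, 13, 1, 6, 8, 9, 10, 11, 14, 7, 12]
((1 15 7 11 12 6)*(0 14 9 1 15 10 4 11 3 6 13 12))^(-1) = (0 11 4 10 1 9 14)(3 7 15 6)(12 13) = [11, 9, 2, 7, 10, 5, 3, 15, 8, 14, 1, 4, 13, 12, 0, 6]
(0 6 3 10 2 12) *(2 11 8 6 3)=(0 3 10 11 8 6 2 12)=[3, 1, 12, 10, 4, 5, 2, 7, 6, 9, 11, 8, 0]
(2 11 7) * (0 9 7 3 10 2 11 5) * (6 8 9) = (0 6 8 9 7 11 3 10 2 5) = [6, 1, 5, 10, 4, 0, 8, 11, 9, 7, 2, 3]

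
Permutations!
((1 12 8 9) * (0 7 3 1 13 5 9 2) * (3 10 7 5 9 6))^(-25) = (0 2 8 12 1 3 6 5)(7 10)(9 13) = [2, 3, 8, 6, 4, 0, 5, 10, 12, 13, 7, 11, 1, 9]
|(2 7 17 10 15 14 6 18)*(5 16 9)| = 24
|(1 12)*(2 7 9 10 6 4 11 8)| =8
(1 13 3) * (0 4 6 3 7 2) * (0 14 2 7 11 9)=[4, 13, 14, 1, 6, 5, 3, 7, 8, 0, 10, 9, 12, 11, 2]=(0 4 6 3 1 13 11 9)(2 14)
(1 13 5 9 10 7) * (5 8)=(1 13 8 5 9 10 7)=[0, 13, 2, 3, 4, 9, 6, 1, 5, 10, 7, 11, 12, 8]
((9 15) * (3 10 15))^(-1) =[0, 1, 2, 9, 4, 5, 6, 7, 8, 15, 3, 11, 12, 13, 14, 10] =(3 9 15 10)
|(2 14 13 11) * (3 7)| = 4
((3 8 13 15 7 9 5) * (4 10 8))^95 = (3 15 4 7 10 9 8 5 13) = [0, 1, 2, 15, 7, 13, 6, 10, 5, 8, 9, 11, 12, 3, 14, 4]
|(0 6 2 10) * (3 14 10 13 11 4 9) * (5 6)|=11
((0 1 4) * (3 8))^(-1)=(0 4 1)(3 8)=[4, 0, 2, 8, 1, 5, 6, 7, 3]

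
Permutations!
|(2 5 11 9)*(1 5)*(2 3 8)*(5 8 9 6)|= 6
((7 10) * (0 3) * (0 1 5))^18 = (10)(0 1)(3 5) = [1, 0, 2, 5, 4, 3, 6, 7, 8, 9, 10]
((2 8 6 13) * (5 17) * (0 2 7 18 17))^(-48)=(0 18 6)(2 17 13)(5 7 8)=[18, 1, 17, 3, 4, 7, 0, 8, 5, 9, 10, 11, 12, 2, 14, 15, 16, 13, 6]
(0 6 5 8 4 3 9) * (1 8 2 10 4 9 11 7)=(0 6 5 2 10 4 3 11 7 1 8 9)=[6, 8, 10, 11, 3, 2, 5, 1, 9, 0, 4, 7]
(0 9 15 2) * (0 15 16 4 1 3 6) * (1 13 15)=(0 9 16 4 13 15 2 1 3 6)=[9, 3, 1, 6, 13, 5, 0, 7, 8, 16, 10, 11, 12, 15, 14, 2, 4]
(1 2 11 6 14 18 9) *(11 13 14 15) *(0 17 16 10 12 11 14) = (0 17 16 10 12 11 6 15 14 18 9 1 2 13) = [17, 2, 13, 3, 4, 5, 15, 7, 8, 1, 12, 6, 11, 0, 18, 14, 10, 16, 9]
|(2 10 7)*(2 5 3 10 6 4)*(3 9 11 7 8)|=|(2 6 4)(3 10 8)(5 9 11 7)|=12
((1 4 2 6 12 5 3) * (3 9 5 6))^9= (1 4 2 3)(5 9)(6 12)= [0, 4, 3, 1, 2, 9, 12, 7, 8, 5, 10, 11, 6]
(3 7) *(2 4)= [0, 1, 4, 7, 2, 5, 6, 3]= (2 4)(3 7)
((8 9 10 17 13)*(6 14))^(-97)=[0, 1, 2, 3, 4, 5, 14, 7, 17, 13, 8, 11, 12, 10, 6, 15, 16, 9]=(6 14)(8 17 9 13 10)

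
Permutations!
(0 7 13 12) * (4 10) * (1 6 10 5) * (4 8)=(0 7 13 12)(1 6 10 8 4 5)=[7, 6, 2, 3, 5, 1, 10, 13, 4, 9, 8, 11, 0, 12]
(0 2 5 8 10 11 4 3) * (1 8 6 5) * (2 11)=(0 11 4 3)(1 8 10 2)(5 6)=[11, 8, 1, 0, 3, 6, 5, 7, 10, 9, 2, 4]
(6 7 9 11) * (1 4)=(1 4)(6 7 9 11)=[0, 4, 2, 3, 1, 5, 7, 9, 8, 11, 10, 6]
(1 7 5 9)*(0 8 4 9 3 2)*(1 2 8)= [1, 7, 0, 8, 9, 3, 6, 5, 4, 2]= (0 1 7 5 3 8 4 9 2)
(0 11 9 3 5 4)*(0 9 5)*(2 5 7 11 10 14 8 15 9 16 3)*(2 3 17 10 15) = [15, 1, 5, 0, 16, 4, 6, 11, 2, 3, 14, 7, 12, 13, 8, 9, 17, 10] = (0 15 9 3)(2 5 4 16 17 10 14 8)(7 11)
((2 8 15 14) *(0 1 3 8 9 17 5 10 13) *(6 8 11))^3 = (0 11 15 9 10 1 6 14 17 13 3 8 2 5) = [11, 6, 5, 8, 4, 0, 14, 7, 2, 10, 1, 15, 12, 3, 17, 9, 16, 13]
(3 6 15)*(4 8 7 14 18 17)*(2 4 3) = (2 4 8 7 14 18 17 3 6 15) = [0, 1, 4, 6, 8, 5, 15, 14, 7, 9, 10, 11, 12, 13, 18, 2, 16, 3, 17]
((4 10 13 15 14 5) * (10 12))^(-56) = (15) = [0, 1, 2, 3, 4, 5, 6, 7, 8, 9, 10, 11, 12, 13, 14, 15]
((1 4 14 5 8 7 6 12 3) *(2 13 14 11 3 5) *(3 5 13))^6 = (1 6)(2 8)(3 7)(4 12)(5 14)(11 13) = [0, 6, 8, 7, 12, 14, 1, 3, 2, 9, 10, 13, 4, 11, 5]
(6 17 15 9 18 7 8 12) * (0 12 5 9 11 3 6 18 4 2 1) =[12, 0, 1, 6, 2, 9, 17, 8, 5, 4, 10, 3, 18, 13, 14, 11, 16, 15, 7] =(0 12 18 7 8 5 9 4 2 1)(3 6 17 15 11)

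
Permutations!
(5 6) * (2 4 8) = [0, 1, 4, 3, 8, 6, 5, 7, 2] = (2 4 8)(5 6)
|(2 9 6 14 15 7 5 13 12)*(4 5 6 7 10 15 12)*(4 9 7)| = |(2 7 6 14 12)(4 5 13 9)(10 15)| = 20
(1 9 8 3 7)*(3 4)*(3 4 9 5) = (1 5 3 7)(8 9) = [0, 5, 2, 7, 4, 3, 6, 1, 9, 8]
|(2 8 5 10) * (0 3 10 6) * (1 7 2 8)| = 6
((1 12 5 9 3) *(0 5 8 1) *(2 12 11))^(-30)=(12)(0 9)(3 5)=[9, 1, 2, 5, 4, 3, 6, 7, 8, 0, 10, 11, 12]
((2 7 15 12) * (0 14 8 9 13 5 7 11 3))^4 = (0 13 12)(2 14 5)(3 9 15)(7 11 8) = [13, 1, 14, 9, 4, 2, 6, 11, 7, 15, 10, 8, 0, 12, 5, 3]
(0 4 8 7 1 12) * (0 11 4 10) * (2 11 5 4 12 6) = (0 10)(1 6 2 11 12 5 4 8 7) = [10, 6, 11, 3, 8, 4, 2, 1, 7, 9, 0, 12, 5]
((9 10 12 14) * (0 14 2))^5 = (0 2 12 10 9 14) = [2, 1, 12, 3, 4, 5, 6, 7, 8, 14, 9, 11, 10, 13, 0]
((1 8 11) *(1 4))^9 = (1 8 11 4) = [0, 8, 2, 3, 1, 5, 6, 7, 11, 9, 10, 4]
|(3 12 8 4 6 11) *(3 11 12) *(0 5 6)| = |(0 5 6 12 8 4)| = 6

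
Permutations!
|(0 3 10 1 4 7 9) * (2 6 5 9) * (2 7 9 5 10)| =|(0 3 2 6 10 1 4 9)| =8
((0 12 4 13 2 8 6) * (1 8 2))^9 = (0 4 1 6 12 13 8) = [4, 6, 2, 3, 1, 5, 12, 7, 0, 9, 10, 11, 13, 8]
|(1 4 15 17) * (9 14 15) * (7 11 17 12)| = 9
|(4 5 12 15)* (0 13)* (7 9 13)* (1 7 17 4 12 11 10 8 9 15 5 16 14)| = |(0 17 4 16 14 1 7 15 12 5 11 10 8 9 13)| = 15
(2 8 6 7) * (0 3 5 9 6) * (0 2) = (0 3 5 9 6 7)(2 8) = [3, 1, 8, 5, 4, 9, 7, 0, 2, 6]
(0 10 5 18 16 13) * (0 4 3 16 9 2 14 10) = (2 14 10 5 18 9)(3 16 13 4) = [0, 1, 14, 16, 3, 18, 6, 7, 8, 2, 5, 11, 12, 4, 10, 15, 13, 17, 9]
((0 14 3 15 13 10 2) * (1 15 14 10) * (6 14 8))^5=(0 2 10)(1 13 15)(3 8 6 14)=[2, 13, 10, 8, 4, 5, 14, 7, 6, 9, 0, 11, 12, 15, 3, 1]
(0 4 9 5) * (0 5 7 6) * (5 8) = [4, 1, 2, 3, 9, 8, 0, 6, 5, 7] = (0 4 9 7 6)(5 8)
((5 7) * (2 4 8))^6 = (8) = [0, 1, 2, 3, 4, 5, 6, 7, 8]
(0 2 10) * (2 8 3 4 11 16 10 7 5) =(0 8 3 4 11 16 10)(2 7 5) =[8, 1, 7, 4, 11, 2, 6, 5, 3, 9, 0, 16, 12, 13, 14, 15, 10]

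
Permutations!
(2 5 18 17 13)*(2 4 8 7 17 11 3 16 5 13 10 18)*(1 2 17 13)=[0, 2, 1, 16, 8, 17, 6, 13, 7, 9, 18, 3, 12, 4, 14, 15, 5, 10, 11]=(1 2)(3 16 5 17 10 18 11)(4 8 7 13)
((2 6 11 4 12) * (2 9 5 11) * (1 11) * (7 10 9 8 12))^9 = [0, 4, 6, 3, 10, 11, 2, 9, 12, 1, 5, 7, 8] = (1 4 10 5 11 7 9)(2 6)(8 12)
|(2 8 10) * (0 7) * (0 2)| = |(0 7 2 8 10)| = 5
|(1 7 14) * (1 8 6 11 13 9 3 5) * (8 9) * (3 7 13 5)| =6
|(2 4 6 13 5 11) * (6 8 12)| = |(2 4 8 12 6 13 5 11)| = 8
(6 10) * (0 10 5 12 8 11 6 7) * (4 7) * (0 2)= (0 10 4 7 2)(5 12 8 11 6)= [10, 1, 0, 3, 7, 12, 5, 2, 11, 9, 4, 6, 8]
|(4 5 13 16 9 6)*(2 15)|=|(2 15)(4 5 13 16 9 6)|=6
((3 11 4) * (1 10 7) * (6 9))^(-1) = (1 7 10)(3 4 11)(6 9) = [0, 7, 2, 4, 11, 5, 9, 10, 8, 6, 1, 3]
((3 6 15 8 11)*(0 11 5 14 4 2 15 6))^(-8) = [11, 1, 14, 0, 5, 15, 6, 7, 2, 9, 10, 3, 12, 13, 8, 4] = (0 11 3)(2 14 8)(4 5 15)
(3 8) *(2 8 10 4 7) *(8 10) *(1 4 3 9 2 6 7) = [0, 4, 10, 8, 1, 5, 7, 6, 9, 2, 3] = (1 4)(2 10 3 8 9)(6 7)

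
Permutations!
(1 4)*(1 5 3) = (1 4 5 3) = [0, 4, 2, 1, 5, 3]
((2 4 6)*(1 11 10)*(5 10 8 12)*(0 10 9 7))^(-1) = [7, 10, 6, 3, 2, 12, 4, 9, 11, 5, 0, 1, 8] = (0 7 9 5 12 8 11 1 10)(2 6 4)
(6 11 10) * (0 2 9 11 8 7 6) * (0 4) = (0 2 9 11 10 4)(6 8 7) = [2, 1, 9, 3, 0, 5, 8, 6, 7, 11, 4, 10]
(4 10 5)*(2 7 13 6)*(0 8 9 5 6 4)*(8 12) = (0 12 8 9 5)(2 7 13 4 10 6) = [12, 1, 7, 3, 10, 0, 2, 13, 9, 5, 6, 11, 8, 4]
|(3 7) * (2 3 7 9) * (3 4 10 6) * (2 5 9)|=10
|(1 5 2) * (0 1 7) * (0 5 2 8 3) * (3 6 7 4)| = 20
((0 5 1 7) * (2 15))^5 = (0 5 1 7)(2 15) = [5, 7, 15, 3, 4, 1, 6, 0, 8, 9, 10, 11, 12, 13, 14, 2]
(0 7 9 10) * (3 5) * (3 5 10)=(0 7 9 3 10)=[7, 1, 2, 10, 4, 5, 6, 9, 8, 3, 0]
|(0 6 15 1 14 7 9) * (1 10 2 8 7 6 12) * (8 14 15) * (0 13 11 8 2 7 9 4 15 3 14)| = 28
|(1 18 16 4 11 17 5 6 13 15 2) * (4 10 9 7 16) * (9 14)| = |(1 18 4 11 17 5 6 13 15 2)(7 16 10 14 9)| = 10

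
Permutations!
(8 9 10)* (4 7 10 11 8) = (4 7 10)(8 9 11) = [0, 1, 2, 3, 7, 5, 6, 10, 9, 11, 4, 8]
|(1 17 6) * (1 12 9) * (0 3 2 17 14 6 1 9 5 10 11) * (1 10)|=|(0 3 2 17 10 11)(1 14 6 12 5)|=30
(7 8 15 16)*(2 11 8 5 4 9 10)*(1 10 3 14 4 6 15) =(1 10 2 11 8)(3 14 4 9)(5 6 15 16 7) =[0, 10, 11, 14, 9, 6, 15, 5, 1, 3, 2, 8, 12, 13, 4, 16, 7]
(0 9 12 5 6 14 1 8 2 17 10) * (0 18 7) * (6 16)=(0 9 12 5 16 6 14 1 8 2 17 10 18 7)=[9, 8, 17, 3, 4, 16, 14, 0, 2, 12, 18, 11, 5, 13, 1, 15, 6, 10, 7]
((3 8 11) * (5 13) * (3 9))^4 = (13) = [0, 1, 2, 3, 4, 5, 6, 7, 8, 9, 10, 11, 12, 13]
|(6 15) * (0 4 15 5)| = |(0 4 15 6 5)| = 5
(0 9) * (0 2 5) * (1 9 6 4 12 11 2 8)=[6, 9, 5, 3, 12, 0, 4, 7, 1, 8, 10, 2, 11]=(0 6 4 12 11 2 5)(1 9 8)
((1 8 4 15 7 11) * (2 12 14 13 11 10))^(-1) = [0, 11, 10, 3, 8, 5, 6, 15, 1, 9, 7, 13, 2, 14, 12, 4] = (1 11 13 14 12 2 10 7 15 4 8)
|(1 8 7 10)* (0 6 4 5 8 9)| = 9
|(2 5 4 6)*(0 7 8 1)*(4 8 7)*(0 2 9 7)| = |(0 4 6 9 7)(1 2 5 8)| = 20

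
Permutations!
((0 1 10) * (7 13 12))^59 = (0 10 1)(7 12 13) = [10, 0, 2, 3, 4, 5, 6, 12, 8, 9, 1, 11, 13, 7]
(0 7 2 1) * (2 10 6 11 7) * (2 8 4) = (0 8 4 2 1)(6 11 7 10) = [8, 0, 1, 3, 2, 5, 11, 10, 4, 9, 6, 7]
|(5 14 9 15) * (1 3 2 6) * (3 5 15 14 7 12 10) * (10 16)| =|(1 5 7 12 16 10 3 2 6)(9 14)| =18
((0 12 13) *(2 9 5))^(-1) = (0 13 12)(2 5 9) = [13, 1, 5, 3, 4, 9, 6, 7, 8, 2, 10, 11, 0, 12]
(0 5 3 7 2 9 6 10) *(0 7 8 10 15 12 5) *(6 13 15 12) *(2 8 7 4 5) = [0, 1, 9, 7, 5, 3, 12, 8, 10, 13, 4, 11, 2, 15, 14, 6] = (2 9 13 15 6 12)(3 7 8 10 4 5)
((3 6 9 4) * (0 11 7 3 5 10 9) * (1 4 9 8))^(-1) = (0 6 3 7 11)(1 8 10 5 4) = [6, 8, 2, 7, 1, 4, 3, 11, 10, 9, 5, 0]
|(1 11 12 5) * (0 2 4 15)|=4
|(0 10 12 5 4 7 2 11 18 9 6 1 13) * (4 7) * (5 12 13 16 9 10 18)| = 4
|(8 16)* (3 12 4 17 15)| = 10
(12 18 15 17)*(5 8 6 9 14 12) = (5 8 6 9 14 12 18 15 17) = [0, 1, 2, 3, 4, 8, 9, 7, 6, 14, 10, 11, 18, 13, 12, 17, 16, 5, 15]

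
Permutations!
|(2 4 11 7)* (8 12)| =|(2 4 11 7)(8 12)| =4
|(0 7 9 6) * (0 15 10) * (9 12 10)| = 12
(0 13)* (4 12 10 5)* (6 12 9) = (0 13)(4 9 6 12 10 5) = [13, 1, 2, 3, 9, 4, 12, 7, 8, 6, 5, 11, 10, 0]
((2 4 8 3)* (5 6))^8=(8)=[0, 1, 2, 3, 4, 5, 6, 7, 8]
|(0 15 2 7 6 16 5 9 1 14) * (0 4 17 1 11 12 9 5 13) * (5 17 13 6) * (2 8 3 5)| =|(0 15 8 3 5 17 1 14 4 13)(2 7)(6 16)(9 11 12)| =30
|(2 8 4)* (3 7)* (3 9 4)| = 6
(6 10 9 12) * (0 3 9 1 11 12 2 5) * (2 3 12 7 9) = (0 12 6 10 1 11 7 9 3 2 5) = [12, 11, 5, 2, 4, 0, 10, 9, 8, 3, 1, 7, 6]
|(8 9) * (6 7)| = |(6 7)(8 9)| = 2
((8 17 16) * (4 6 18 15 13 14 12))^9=(4 18 13 12 6 15 14)=[0, 1, 2, 3, 18, 5, 15, 7, 8, 9, 10, 11, 6, 12, 4, 14, 16, 17, 13]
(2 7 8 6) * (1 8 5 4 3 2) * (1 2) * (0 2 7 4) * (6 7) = (0 2 4 3 1 8 7 5) = [2, 8, 4, 1, 3, 0, 6, 5, 7]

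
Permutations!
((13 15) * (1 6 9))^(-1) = (1 9 6)(13 15) = [0, 9, 2, 3, 4, 5, 1, 7, 8, 6, 10, 11, 12, 15, 14, 13]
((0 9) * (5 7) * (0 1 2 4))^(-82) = (0 2 9 4 1) = [2, 0, 9, 3, 1, 5, 6, 7, 8, 4]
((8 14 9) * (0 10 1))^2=(0 1 10)(8 9 14)=[1, 10, 2, 3, 4, 5, 6, 7, 9, 14, 0, 11, 12, 13, 8]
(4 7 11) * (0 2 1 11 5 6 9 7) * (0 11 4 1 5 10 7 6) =(0 2 5)(1 4 11)(6 9)(7 10) =[2, 4, 5, 3, 11, 0, 9, 10, 8, 6, 7, 1]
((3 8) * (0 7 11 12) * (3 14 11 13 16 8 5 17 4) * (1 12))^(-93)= (0 11 16)(1 8 7)(3 4 17 5)(12 14 13)= [11, 8, 2, 4, 17, 3, 6, 1, 7, 9, 10, 16, 14, 12, 13, 15, 0, 5]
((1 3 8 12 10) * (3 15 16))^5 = (1 12 3 15 10 8 16) = [0, 12, 2, 15, 4, 5, 6, 7, 16, 9, 8, 11, 3, 13, 14, 10, 1]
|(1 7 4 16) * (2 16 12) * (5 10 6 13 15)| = |(1 7 4 12 2 16)(5 10 6 13 15)| = 30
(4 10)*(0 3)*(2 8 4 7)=(0 3)(2 8 4 10 7)=[3, 1, 8, 0, 10, 5, 6, 2, 4, 9, 7]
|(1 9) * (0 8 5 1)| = 5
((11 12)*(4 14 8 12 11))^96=(14)=[0, 1, 2, 3, 4, 5, 6, 7, 8, 9, 10, 11, 12, 13, 14]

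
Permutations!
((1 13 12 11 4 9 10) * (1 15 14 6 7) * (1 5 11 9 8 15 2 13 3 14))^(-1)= (1 15 8 4 11 5 7 6 14 3)(2 10 9 12 13)= [0, 15, 10, 1, 11, 7, 14, 6, 4, 12, 9, 5, 13, 2, 3, 8]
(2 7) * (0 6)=[6, 1, 7, 3, 4, 5, 0, 2]=(0 6)(2 7)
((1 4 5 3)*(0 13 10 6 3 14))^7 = (0 5 1 6 13 14 4 3 10) = [5, 6, 2, 10, 3, 1, 13, 7, 8, 9, 0, 11, 12, 14, 4]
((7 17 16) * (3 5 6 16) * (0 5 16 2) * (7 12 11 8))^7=(17)(0 2 6 5)=[2, 1, 6, 3, 4, 0, 5, 7, 8, 9, 10, 11, 12, 13, 14, 15, 16, 17]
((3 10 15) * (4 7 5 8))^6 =(15)(4 5)(7 8) =[0, 1, 2, 3, 5, 4, 6, 8, 7, 9, 10, 11, 12, 13, 14, 15]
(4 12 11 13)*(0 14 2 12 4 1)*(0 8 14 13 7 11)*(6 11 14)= (0 13 1 8 6 11 7 14 2 12)= [13, 8, 12, 3, 4, 5, 11, 14, 6, 9, 10, 7, 0, 1, 2]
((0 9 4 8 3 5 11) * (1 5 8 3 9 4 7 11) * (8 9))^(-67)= (0 11 7 9 3 4)(1 5)= [11, 5, 2, 4, 0, 1, 6, 9, 8, 3, 10, 7]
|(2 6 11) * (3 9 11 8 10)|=|(2 6 8 10 3 9 11)|=7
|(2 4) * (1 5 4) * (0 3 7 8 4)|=|(0 3 7 8 4 2 1 5)|=8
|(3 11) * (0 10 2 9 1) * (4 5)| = 10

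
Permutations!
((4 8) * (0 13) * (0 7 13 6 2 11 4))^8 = (13)(0 2 4)(6 11 8) = [2, 1, 4, 3, 0, 5, 11, 7, 6, 9, 10, 8, 12, 13]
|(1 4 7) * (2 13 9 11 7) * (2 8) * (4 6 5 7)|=|(1 6 5 7)(2 13 9 11 4 8)|=12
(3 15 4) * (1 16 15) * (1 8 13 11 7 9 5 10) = (1 16 15 4 3 8 13 11 7 9 5 10) = [0, 16, 2, 8, 3, 10, 6, 9, 13, 5, 1, 7, 12, 11, 14, 4, 15]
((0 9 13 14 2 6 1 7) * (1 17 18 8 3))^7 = (0 18 13 3 2 7 17 9 8 14 1 6) = [18, 6, 7, 2, 4, 5, 0, 17, 14, 8, 10, 11, 12, 3, 1, 15, 16, 9, 13]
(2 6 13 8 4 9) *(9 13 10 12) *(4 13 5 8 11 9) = [0, 1, 6, 3, 5, 8, 10, 7, 13, 2, 12, 9, 4, 11] = (2 6 10 12 4 5 8 13 11 9)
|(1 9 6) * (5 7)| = 6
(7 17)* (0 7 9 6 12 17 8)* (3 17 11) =[7, 1, 2, 17, 4, 5, 12, 8, 0, 6, 10, 3, 11, 13, 14, 15, 16, 9] =(0 7 8)(3 17 9 6 12 11)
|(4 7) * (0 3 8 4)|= |(0 3 8 4 7)|= 5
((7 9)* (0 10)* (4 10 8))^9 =(0 8 4 10)(7 9) =[8, 1, 2, 3, 10, 5, 6, 9, 4, 7, 0]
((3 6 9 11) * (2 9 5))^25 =(2 9 11 3 6 5) =[0, 1, 9, 6, 4, 2, 5, 7, 8, 11, 10, 3]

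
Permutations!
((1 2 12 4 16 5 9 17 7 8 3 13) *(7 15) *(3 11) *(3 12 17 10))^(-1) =(1 13 3 10 9 5 16 4 12 11 8 7 15 17 2) =[0, 13, 1, 10, 12, 16, 6, 15, 7, 5, 9, 8, 11, 3, 14, 17, 4, 2]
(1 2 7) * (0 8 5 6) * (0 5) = (0 8)(1 2 7)(5 6) = [8, 2, 7, 3, 4, 6, 5, 1, 0]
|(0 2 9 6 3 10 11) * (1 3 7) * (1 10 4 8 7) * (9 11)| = |(0 2 11)(1 3 4 8 7 10 9 6)| = 24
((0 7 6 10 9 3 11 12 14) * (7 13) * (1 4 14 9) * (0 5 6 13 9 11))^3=(1 5)(4 6)(7 13)(10 14)(11 12)=[0, 5, 2, 3, 6, 1, 4, 13, 8, 9, 14, 12, 11, 7, 10]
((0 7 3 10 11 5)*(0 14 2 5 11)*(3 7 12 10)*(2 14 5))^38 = [10, 1, 2, 3, 4, 5, 6, 7, 8, 9, 12, 11, 0, 13, 14] = (14)(0 10 12)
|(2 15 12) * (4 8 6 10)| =|(2 15 12)(4 8 6 10)| =12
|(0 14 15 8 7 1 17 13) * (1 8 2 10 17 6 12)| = 42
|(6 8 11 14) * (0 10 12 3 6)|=|(0 10 12 3 6 8 11 14)|=8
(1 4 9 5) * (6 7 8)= (1 4 9 5)(6 7 8)= [0, 4, 2, 3, 9, 1, 7, 8, 6, 5]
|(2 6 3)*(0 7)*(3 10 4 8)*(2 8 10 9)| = |(0 7)(2 6 9)(3 8)(4 10)| = 6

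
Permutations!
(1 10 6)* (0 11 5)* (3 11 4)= (0 4 3 11 5)(1 10 6)= [4, 10, 2, 11, 3, 0, 1, 7, 8, 9, 6, 5]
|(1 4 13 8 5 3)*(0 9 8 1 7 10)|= |(0 9 8 5 3 7 10)(1 4 13)|= 21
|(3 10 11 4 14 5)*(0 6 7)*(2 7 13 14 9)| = 12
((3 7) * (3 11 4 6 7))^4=[0, 1, 2, 3, 4, 5, 6, 7, 8, 9, 10, 11]=(11)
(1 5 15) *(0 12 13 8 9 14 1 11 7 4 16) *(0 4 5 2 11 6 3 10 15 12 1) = (0 1 2 11 7 5 12 13 8 9 14)(3 10 15 6)(4 16) = [1, 2, 11, 10, 16, 12, 3, 5, 9, 14, 15, 7, 13, 8, 0, 6, 4]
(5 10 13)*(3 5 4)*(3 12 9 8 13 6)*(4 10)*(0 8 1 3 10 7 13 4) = (0 8 4 12 9 1 3 5)(6 10)(7 13) = [8, 3, 2, 5, 12, 0, 10, 13, 4, 1, 6, 11, 9, 7]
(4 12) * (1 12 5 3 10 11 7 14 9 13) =(1 12 4 5 3 10 11 7 14 9 13) =[0, 12, 2, 10, 5, 3, 6, 14, 8, 13, 11, 7, 4, 1, 9]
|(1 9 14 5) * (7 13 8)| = |(1 9 14 5)(7 13 8)| = 12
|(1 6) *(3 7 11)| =|(1 6)(3 7 11)| =6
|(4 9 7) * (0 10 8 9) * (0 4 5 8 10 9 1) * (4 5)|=|(10)(0 9 7 4 5 8 1)|=7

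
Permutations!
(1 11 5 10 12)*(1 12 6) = (12)(1 11 5 10 6) = [0, 11, 2, 3, 4, 10, 1, 7, 8, 9, 6, 5, 12]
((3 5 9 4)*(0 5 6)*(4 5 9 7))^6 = (0 6 3 4 7 5 9) = [6, 1, 2, 4, 7, 9, 3, 5, 8, 0]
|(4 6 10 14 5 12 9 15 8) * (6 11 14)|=|(4 11 14 5 12 9 15 8)(6 10)|=8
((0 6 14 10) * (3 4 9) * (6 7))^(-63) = (0 6 10 7 14) = [6, 1, 2, 3, 4, 5, 10, 14, 8, 9, 7, 11, 12, 13, 0]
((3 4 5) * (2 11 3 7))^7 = [0, 1, 11, 4, 5, 7, 6, 2, 8, 9, 10, 3] = (2 11 3 4 5 7)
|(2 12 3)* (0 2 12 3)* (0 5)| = 5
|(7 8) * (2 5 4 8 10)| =6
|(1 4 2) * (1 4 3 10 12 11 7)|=|(1 3 10 12 11 7)(2 4)|=6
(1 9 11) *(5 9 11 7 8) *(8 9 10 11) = (1 8 5 10 11)(7 9) = [0, 8, 2, 3, 4, 10, 6, 9, 5, 7, 11, 1]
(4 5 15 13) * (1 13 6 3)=(1 13 4 5 15 6 3)=[0, 13, 2, 1, 5, 15, 3, 7, 8, 9, 10, 11, 12, 4, 14, 6]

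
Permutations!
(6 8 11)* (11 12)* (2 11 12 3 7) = (12)(2 11 6 8 3 7) = [0, 1, 11, 7, 4, 5, 8, 2, 3, 9, 10, 6, 12]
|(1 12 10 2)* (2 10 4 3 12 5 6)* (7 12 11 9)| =|(1 5 6 2)(3 11 9 7 12 4)| =12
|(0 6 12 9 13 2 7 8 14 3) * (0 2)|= 5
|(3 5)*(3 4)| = 3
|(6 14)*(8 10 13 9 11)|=|(6 14)(8 10 13 9 11)|=10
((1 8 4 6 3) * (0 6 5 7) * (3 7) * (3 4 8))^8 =(8)(0 7 6) =[7, 1, 2, 3, 4, 5, 0, 6, 8]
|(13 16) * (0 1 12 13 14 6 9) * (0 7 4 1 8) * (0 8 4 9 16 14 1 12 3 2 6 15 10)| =70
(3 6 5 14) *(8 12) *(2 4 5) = (2 4 5 14 3 6)(8 12) = [0, 1, 4, 6, 5, 14, 2, 7, 12, 9, 10, 11, 8, 13, 3]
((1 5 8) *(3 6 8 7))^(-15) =(1 3)(5 6)(7 8) =[0, 3, 2, 1, 4, 6, 5, 8, 7]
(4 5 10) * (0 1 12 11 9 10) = (0 1 12 11 9 10 4 5) = [1, 12, 2, 3, 5, 0, 6, 7, 8, 10, 4, 9, 11]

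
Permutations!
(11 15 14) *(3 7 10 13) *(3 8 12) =(3 7 10 13 8 12)(11 15 14) =[0, 1, 2, 7, 4, 5, 6, 10, 12, 9, 13, 15, 3, 8, 11, 14]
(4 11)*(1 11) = (1 11 4) = [0, 11, 2, 3, 1, 5, 6, 7, 8, 9, 10, 4]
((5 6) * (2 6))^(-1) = (2 5 6) = [0, 1, 5, 3, 4, 6, 2]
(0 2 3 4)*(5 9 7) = [2, 1, 3, 4, 0, 9, 6, 5, 8, 7] = (0 2 3 4)(5 9 7)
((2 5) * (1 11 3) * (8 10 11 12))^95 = (1 3 11 10 8 12)(2 5) = [0, 3, 5, 11, 4, 2, 6, 7, 12, 9, 8, 10, 1]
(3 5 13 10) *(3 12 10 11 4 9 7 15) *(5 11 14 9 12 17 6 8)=[0, 1, 2, 11, 12, 13, 8, 15, 5, 7, 17, 4, 10, 14, 9, 3, 16, 6]=(3 11 4 12 10 17 6 8 5 13 14 9 7 15)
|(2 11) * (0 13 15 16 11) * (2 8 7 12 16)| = |(0 13 15 2)(7 12 16 11 8)| = 20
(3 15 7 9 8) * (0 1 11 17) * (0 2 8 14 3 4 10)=(0 1 11 17 2 8 4 10)(3 15 7 9 14)=[1, 11, 8, 15, 10, 5, 6, 9, 4, 14, 0, 17, 12, 13, 3, 7, 16, 2]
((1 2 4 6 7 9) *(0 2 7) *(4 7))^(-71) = (0 6 4 1 9 7 2) = [6, 9, 0, 3, 1, 5, 4, 2, 8, 7]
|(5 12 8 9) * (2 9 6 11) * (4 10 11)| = 9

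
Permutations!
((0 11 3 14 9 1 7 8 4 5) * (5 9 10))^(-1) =(0 5 10 14 3 11)(1 9 4 8 7) =[5, 9, 2, 11, 8, 10, 6, 1, 7, 4, 14, 0, 12, 13, 3]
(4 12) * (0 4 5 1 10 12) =(0 4)(1 10 12 5) =[4, 10, 2, 3, 0, 1, 6, 7, 8, 9, 12, 11, 5]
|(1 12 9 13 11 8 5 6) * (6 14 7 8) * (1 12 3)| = 20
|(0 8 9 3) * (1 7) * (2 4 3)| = |(0 8 9 2 4 3)(1 7)| = 6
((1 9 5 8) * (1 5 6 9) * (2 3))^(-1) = (2 3)(5 8)(6 9) = [0, 1, 3, 2, 4, 8, 9, 7, 5, 6]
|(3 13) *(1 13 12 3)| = |(1 13)(3 12)| = 2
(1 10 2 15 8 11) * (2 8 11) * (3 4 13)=(1 10 8 2 15 11)(3 4 13)=[0, 10, 15, 4, 13, 5, 6, 7, 2, 9, 8, 1, 12, 3, 14, 11]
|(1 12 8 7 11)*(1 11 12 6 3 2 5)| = 15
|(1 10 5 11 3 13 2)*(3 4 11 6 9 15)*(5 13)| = 20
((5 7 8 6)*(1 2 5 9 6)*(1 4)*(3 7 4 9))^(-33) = (1 4 5 2)(3 8 6 7 9) = [0, 4, 1, 8, 5, 2, 7, 9, 6, 3]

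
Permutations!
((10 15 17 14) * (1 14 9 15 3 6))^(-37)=(1 3 14 6 10)(9 17 15)=[0, 3, 2, 14, 4, 5, 10, 7, 8, 17, 1, 11, 12, 13, 6, 9, 16, 15]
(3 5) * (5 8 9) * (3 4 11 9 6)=(3 8 6)(4 11 9 5)=[0, 1, 2, 8, 11, 4, 3, 7, 6, 5, 10, 9]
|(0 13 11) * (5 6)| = 6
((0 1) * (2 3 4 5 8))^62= [0, 1, 4, 5, 8, 2, 6, 7, 3]= (2 4 8 3 5)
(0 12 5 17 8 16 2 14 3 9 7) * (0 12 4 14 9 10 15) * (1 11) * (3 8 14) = (0 4 3 10 15)(1 11)(2 9 7 12 5 17 14 8 16) = [4, 11, 9, 10, 3, 17, 6, 12, 16, 7, 15, 1, 5, 13, 8, 0, 2, 14]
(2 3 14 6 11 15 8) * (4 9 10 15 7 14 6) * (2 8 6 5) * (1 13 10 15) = (1 13 10)(2 3 5)(4 9 15 6 11 7 14) = [0, 13, 3, 5, 9, 2, 11, 14, 8, 15, 1, 7, 12, 10, 4, 6]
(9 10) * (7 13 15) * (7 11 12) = (7 13 15 11 12)(9 10) = [0, 1, 2, 3, 4, 5, 6, 13, 8, 10, 9, 12, 7, 15, 14, 11]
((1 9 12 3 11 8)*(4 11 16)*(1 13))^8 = (1 13 8 11 4 16 3 12 9) = [0, 13, 2, 12, 16, 5, 6, 7, 11, 1, 10, 4, 9, 8, 14, 15, 3]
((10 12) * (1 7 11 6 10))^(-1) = (1 12 10 6 11 7) = [0, 12, 2, 3, 4, 5, 11, 1, 8, 9, 6, 7, 10]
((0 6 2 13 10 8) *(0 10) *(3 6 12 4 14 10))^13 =(0 14 3 13 4 8 2 12 10 6) =[14, 1, 12, 13, 8, 5, 0, 7, 2, 9, 6, 11, 10, 4, 3]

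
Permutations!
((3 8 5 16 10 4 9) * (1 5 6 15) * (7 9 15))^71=(1 15 4 10 16 5)(3 8 6 7 9)=[0, 15, 2, 8, 10, 1, 7, 9, 6, 3, 16, 11, 12, 13, 14, 4, 5]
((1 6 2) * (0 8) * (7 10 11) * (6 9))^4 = (7 10 11) = [0, 1, 2, 3, 4, 5, 6, 10, 8, 9, 11, 7]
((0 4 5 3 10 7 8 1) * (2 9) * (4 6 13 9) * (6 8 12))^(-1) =[1, 8, 9, 5, 2, 4, 12, 10, 0, 13, 3, 11, 7, 6] =(0 1 8)(2 9 13 6 12 7 10 3 5 4)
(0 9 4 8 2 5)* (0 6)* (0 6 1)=[9, 0, 5, 3, 8, 1, 6, 7, 2, 4]=(0 9 4 8 2 5 1)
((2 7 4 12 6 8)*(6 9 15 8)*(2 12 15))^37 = [0, 1, 4, 3, 8, 5, 6, 15, 9, 7, 10, 11, 2, 13, 14, 12] = (2 4 8 9 7 15 12)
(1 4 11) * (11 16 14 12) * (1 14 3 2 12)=[0, 4, 12, 2, 16, 5, 6, 7, 8, 9, 10, 14, 11, 13, 1, 15, 3]=(1 4 16 3 2 12 11 14)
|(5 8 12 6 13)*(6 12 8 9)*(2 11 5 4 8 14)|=|(2 11 5 9 6 13 4 8 14)|=9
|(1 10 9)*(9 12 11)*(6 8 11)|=|(1 10 12 6 8 11 9)|=7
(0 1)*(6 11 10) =(0 1)(6 11 10) =[1, 0, 2, 3, 4, 5, 11, 7, 8, 9, 6, 10]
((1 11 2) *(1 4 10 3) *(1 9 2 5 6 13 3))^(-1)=(1 10 4 2 9 3 13 6 5 11)=[0, 10, 9, 13, 2, 11, 5, 7, 8, 3, 4, 1, 12, 6]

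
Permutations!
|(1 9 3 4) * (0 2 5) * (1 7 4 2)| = |(0 1 9 3 2 5)(4 7)| = 6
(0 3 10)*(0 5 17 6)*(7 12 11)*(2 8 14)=(0 3 10 5 17 6)(2 8 14)(7 12 11)=[3, 1, 8, 10, 4, 17, 0, 12, 14, 9, 5, 7, 11, 13, 2, 15, 16, 6]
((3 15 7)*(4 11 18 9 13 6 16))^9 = [0, 1, 2, 3, 18, 5, 4, 7, 8, 6, 10, 9, 12, 16, 14, 15, 11, 17, 13] = (4 18 13 16 11 9 6)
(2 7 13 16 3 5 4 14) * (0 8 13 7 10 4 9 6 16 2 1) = (0 8 13 2 10 4 14 1)(3 5 9 6 16) = [8, 0, 10, 5, 14, 9, 16, 7, 13, 6, 4, 11, 12, 2, 1, 15, 3]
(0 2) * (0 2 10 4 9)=(0 10 4 9)=[10, 1, 2, 3, 9, 5, 6, 7, 8, 0, 4]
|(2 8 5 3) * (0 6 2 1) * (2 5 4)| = |(0 6 5 3 1)(2 8 4)| = 15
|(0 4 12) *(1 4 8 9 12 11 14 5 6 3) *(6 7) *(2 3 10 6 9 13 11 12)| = 26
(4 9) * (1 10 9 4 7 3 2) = (1 10 9 7 3 2) = [0, 10, 1, 2, 4, 5, 6, 3, 8, 7, 9]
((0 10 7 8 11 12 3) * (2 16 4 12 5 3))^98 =(2 4)(12 16) =[0, 1, 4, 3, 2, 5, 6, 7, 8, 9, 10, 11, 16, 13, 14, 15, 12]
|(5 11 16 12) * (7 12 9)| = |(5 11 16 9 7 12)| = 6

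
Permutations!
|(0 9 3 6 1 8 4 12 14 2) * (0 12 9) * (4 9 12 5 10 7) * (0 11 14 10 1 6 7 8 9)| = 13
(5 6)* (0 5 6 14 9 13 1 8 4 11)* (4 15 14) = [5, 8, 2, 3, 11, 4, 6, 7, 15, 13, 10, 0, 12, 1, 9, 14] = (0 5 4 11)(1 8 15 14 9 13)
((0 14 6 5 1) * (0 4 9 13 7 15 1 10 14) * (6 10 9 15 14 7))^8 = (1 15 4)(7 10 14) = [0, 15, 2, 3, 1, 5, 6, 10, 8, 9, 14, 11, 12, 13, 7, 4]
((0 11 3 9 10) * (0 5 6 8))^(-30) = (0 3 10 6)(5 8 11 9) = [3, 1, 2, 10, 4, 8, 0, 7, 11, 5, 6, 9]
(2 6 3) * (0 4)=(0 4)(2 6 3)=[4, 1, 6, 2, 0, 5, 3]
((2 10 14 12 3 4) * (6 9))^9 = (2 12)(3 10)(4 14)(6 9) = [0, 1, 12, 10, 14, 5, 9, 7, 8, 6, 3, 11, 2, 13, 4]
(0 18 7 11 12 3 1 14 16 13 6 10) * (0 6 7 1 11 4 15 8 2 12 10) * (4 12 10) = (0 18 1 14 16 13 7 12 3 11 4 15 8 2 10 6) = [18, 14, 10, 11, 15, 5, 0, 12, 2, 9, 6, 4, 3, 7, 16, 8, 13, 17, 1]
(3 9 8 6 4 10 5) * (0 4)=(0 4 10 5 3 9 8 6)=[4, 1, 2, 9, 10, 3, 0, 7, 6, 8, 5]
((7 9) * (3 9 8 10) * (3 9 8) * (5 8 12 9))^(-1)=(3 7 9 12)(5 10 8)=[0, 1, 2, 7, 4, 10, 6, 9, 5, 12, 8, 11, 3]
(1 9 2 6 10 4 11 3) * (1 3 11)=(11)(1 9 2 6 10 4)=[0, 9, 6, 3, 1, 5, 10, 7, 8, 2, 4, 11]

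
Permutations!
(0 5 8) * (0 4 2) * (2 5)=(0 2)(4 5 8)=[2, 1, 0, 3, 5, 8, 6, 7, 4]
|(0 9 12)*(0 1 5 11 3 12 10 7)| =20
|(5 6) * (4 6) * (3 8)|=6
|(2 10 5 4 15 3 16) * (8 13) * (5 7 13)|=|(2 10 7 13 8 5 4 15 3 16)|=10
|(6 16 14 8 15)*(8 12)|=6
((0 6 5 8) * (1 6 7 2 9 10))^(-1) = (0 8 5 6 1 10 9 2 7) = [8, 10, 7, 3, 4, 6, 1, 0, 5, 2, 9]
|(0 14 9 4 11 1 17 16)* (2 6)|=8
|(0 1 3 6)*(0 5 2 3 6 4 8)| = |(0 1 6 5 2 3 4 8)| = 8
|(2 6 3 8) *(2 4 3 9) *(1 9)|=12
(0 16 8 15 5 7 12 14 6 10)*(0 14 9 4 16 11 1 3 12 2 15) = (0 11 1 3 12 9 4 16 8)(2 15 5 7)(6 10 14) = [11, 3, 15, 12, 16, 7, 10, 2, 0, 4, 14, 1, 9, 13, 6, 5, 8]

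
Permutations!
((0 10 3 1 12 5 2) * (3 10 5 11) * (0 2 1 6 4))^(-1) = [4, 5, 2, 11, 6, 0, 3, 7, 8, 9, 10, 12, 1] = (0 4 6 3 11 12 1 5)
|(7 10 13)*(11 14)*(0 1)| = 6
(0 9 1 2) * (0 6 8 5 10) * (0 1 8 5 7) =(0 9 8 7)(1 2 6 5 10) =[9, 2, 6, 3, 4, 10, 5, 0, 7, 8, 1]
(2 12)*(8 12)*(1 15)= (1 15)(2 8 12)= [0, 15, 8, 3, 4, 5, 6, 7, 12, 9, 10, 11, 2, 13, 14, 1]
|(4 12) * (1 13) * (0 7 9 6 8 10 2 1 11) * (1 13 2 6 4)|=9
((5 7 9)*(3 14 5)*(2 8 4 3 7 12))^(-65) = [0, 1, 5, 8, 2, 3, 6, 9, 12, 7, 10, 11, 14, 13, 4] = (2 5 3 8 12 14 4)(7 9)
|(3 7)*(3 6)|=|(3 7 6)|=3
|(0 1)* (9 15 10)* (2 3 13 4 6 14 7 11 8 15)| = |(0 1)(2 3 13 4 6 14 7 11 8 15 10 9)| = 12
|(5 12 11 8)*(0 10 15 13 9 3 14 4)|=8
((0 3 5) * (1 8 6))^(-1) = (0 5 3)(1 6 8) = [5, 6, 2, 0, 4, 3, 8, 7, 1]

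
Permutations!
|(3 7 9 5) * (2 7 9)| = 6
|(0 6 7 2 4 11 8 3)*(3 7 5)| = 20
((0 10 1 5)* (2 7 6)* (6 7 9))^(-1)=[5, 10, 6, 3, 4, 1, 9, 7, 8, 2, 0]=(0 5 1 10)(2 6 9)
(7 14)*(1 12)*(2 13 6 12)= (1 2 13 6 12)(7 14)= [0, 2, 13, 3, 4, 5, 12, 14, 8, 9, 10, 11, 1, 6, 7]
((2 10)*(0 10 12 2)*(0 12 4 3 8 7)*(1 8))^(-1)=(0 7 8 1 3 4 2 12 10)=[7, 3, 12, 4, 2, 5, 6, 8, 1, 9, 0, 11, 10]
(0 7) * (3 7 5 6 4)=(0 5 6 4 3 7)=[5, 1, 2, 7, 3, 6, 4, 0]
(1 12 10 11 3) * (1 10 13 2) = (1 12 13 2)(3 10 11) = [0, 12, 1, 10, 4, 5, 6, 7, 8, 9, 11, 3, 13, 2]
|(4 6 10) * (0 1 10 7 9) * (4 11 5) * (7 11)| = 20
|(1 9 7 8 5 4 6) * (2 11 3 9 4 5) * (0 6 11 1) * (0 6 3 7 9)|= 6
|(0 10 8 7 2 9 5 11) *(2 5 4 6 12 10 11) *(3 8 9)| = |(0 11)(2 3 8 7 5)(4 6 12 10 9)| = 10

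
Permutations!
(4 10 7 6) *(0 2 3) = (0 2 3)(4 10 7 6) = [2, 1, 3, 0, 10, 5, 4, 6, 8, 9, 7]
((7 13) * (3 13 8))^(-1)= (3 8 7 13)= [0, 1, 2, 8, 4, 5, 6, 13, 7, 9, 10, 11, 12, 3]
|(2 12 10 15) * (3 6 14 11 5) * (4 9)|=20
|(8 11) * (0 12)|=|(0 12)(8 11)|=2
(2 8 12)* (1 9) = (1 9)(2 8 12) = [0, 9, 8, 3, 4, 5, 6, 7, 12, 1, 10, 11, 2]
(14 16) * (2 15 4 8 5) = (2 15 4 8 5)(14 16) = [0, 1, 15, 3, 8, 2, 6, 7, 5, 9, 10, 11, 12, 13, 16, 4, 14]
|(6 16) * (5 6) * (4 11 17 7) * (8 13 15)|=12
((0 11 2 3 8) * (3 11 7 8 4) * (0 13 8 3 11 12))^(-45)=(0 11 7 2 3 12 4)(8 13)=[11, 1, 3, 12, 0, 5, 6, 2, 13, 9, 10, 7, 4, 8]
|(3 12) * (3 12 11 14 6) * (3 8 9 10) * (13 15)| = 14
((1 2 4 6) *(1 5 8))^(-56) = (1 5 4)(2 8 6) = [0, 5, 8, 3, 1, 4, 2, 7, 6]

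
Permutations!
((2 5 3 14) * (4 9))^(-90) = (2 3)(5 14) = [0, 1, 3, 2, 4, 14, 6, 7, 8, 9, 10, 11, 12, 13, 5]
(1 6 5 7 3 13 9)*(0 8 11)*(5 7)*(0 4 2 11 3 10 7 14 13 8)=(1 6 14 13 9)(2 11 4)(3 8)(7 10)=[0, 6, 11, 8, 2, 5, 14, 10, 3, 1, 7, 4, 12, 9, 13]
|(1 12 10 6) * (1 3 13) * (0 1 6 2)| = 15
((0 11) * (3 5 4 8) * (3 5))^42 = (11) = [0, 1, 2, 3, 4, 5, 6, 7, 8, 9, 10, 11]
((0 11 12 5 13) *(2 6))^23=(0 5 11 13 12)(2 6)=[5, 1, 6, 3, 4, 11, 2, 7, 8, 9, 10, 13, 0, 12]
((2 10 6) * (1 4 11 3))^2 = (1 11)(2 6 10)(3 4) = [0, 11, 6, 4, 3, 5, 10, 7, 8, 9, 2, 1]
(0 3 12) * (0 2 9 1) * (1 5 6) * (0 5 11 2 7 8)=(0 3 12 7 8)(1 5 6)(2 9 11)=[3, 5, 9, 12, 4, 6, 1, 8, 0, 11, 10, 2, 7]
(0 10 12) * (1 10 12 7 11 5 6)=(0 12)(1 10 7 11 5 6)=[12, 10, 2, 3, 4, 6, 1, 11, 8, 9, 7, 5, 0]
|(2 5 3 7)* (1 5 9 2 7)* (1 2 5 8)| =|(1 8)(2 9 5 3)| =4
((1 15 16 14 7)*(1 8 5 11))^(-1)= (1 11 5 8 7 14 16 15)= [0, 11, 2, 3, 4, 8, 6, 14, 7, 9, 10, 5, 12, 13, 16, 1, 15]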